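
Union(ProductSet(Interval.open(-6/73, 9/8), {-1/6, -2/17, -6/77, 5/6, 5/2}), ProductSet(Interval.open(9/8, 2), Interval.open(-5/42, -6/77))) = Union(ProductSet(Interval.open(-6/73, 9/8), {-1/6, -2/17, -6/77, 5/6, 5/2}), ProductSet(Interval.open(9/8, 2), Interval.open(-5/42, -6/77)))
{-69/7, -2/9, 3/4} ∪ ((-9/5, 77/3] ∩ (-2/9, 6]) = {-69/7} ∪ [-2/9, 6]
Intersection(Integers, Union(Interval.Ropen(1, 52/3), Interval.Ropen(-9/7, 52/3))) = Range(-1, 18, 1)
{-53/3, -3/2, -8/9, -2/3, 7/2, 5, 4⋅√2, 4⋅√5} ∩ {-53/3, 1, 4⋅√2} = {-53/3, 4⋅√2}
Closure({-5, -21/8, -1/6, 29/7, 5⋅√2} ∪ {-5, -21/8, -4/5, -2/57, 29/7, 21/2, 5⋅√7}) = {-5, -21/8, -4/5, -1/6, -2/57, 29/7, 21/2, 5⋅√2, 5⋅√7}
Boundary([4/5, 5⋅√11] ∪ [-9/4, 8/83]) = {-9/4, 8/83, 4/5, 5⋅√11}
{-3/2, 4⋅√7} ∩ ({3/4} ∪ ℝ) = {-3/2, 4⋅√7}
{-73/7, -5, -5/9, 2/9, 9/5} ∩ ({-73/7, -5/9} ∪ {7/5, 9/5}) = {-73/7, -5/9, 9/5}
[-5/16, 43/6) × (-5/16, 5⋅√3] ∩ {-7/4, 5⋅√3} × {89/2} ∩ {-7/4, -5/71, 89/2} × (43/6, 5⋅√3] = ∅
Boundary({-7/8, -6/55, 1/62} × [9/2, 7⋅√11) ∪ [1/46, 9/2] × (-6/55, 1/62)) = ({1/46, 9/2} × [-6/55, 1/62]) ∪ ([1/46, 9/2] × {-6/55, 1/62}) ∪ ({-7/8, -6/55, 1/62} × [9/2, 7⋅√11])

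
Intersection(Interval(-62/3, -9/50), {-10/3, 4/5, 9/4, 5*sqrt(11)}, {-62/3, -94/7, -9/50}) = EmptySet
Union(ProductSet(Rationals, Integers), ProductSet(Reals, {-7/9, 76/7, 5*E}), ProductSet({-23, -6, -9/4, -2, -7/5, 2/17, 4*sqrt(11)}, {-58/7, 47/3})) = Union(ProductSet({-23, -6, -9/4, -2, -7/5, 2/17, 4*sqrt(11)}, {-58/7, 47/3}), ProductSet(Rationals, Integers), ProductSet(Reals, {-7/9, 76/7, 5*E}))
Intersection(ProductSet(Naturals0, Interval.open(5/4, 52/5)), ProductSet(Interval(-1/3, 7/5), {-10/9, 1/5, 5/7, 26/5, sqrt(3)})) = ProductSet(Range(0, 2, 1), {26/5, sqrt(3)})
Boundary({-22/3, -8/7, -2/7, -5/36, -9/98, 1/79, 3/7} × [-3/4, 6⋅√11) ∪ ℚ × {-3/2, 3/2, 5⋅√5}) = (ℝ × {-3/2, 3/2, 5⋅√5}) ∪ ({-22/3, -8/7, -2/7, -5/36, -9/98, 1/79, 3/7} × [-3/4, 6⋅√11])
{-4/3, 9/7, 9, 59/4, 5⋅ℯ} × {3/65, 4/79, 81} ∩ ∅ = ∅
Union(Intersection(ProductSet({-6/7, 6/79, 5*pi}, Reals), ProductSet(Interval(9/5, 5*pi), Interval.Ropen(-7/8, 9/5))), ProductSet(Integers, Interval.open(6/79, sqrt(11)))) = Union(ProductSet({5*pi}, Interval.Ropen(-7/8, 9/5)), ProductSet(Integers, Interval.open(6/79, sqrt(11))))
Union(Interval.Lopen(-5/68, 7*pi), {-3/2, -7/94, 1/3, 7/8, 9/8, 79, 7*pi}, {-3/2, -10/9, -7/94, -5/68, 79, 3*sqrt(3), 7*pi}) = Union({-3/2, -10/9, -7/94, 79}, Interval(-5/68, 7*pi))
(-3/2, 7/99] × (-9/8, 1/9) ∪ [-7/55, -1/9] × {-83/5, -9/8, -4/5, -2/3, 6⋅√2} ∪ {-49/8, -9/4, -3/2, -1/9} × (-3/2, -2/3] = ({-49/8, -9/4, -3/2, -1/9} × (-3/2, -2/3]) ∪ ((-3/2, 7/99] × (-9/8, 1/9)) ∪ ([-7/55, -1/9] × {-83/5, -9/8, -4/5, -2/3, 6⋅√2})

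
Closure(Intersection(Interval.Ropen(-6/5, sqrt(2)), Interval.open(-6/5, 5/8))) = Interval(-6/5, 5/8)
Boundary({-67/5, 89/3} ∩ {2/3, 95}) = ∅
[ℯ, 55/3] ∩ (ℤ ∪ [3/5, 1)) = {3, 4, …, 18}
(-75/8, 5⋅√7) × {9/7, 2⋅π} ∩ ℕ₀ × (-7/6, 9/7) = ∅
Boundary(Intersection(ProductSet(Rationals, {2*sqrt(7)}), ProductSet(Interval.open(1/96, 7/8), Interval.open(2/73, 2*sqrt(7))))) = EmptySet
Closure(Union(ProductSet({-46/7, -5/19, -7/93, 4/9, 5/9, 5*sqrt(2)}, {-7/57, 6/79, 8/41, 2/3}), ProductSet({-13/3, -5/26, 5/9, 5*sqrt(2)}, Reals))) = Union(ProductSet({-13/3, -5/26, 5/9, 5*sqrt(2)}, Reals), ProductSet({-46/7, -5/19, -7/93, 4/9, 5/9, 5*sqrt(2)}, {-7/57, 6/79, 8/41, 2/3}))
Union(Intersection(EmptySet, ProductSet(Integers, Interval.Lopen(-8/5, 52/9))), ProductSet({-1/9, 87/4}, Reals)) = ProductSet({-1/9, 87/4}, Reals)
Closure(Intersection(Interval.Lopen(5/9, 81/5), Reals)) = Interval(5/9, 81/5)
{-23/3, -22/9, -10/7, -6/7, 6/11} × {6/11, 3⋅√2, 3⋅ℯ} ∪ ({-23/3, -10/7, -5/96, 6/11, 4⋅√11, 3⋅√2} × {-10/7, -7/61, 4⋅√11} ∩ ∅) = {-23/3, -22/9, -10/7, -6/7, 6/11} × {6/11, 3⋅√2, 3⋅ℯ}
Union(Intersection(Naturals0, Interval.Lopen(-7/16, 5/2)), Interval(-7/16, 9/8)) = Union(Interval(-7/16, 9/8), Range(0, 3, 1))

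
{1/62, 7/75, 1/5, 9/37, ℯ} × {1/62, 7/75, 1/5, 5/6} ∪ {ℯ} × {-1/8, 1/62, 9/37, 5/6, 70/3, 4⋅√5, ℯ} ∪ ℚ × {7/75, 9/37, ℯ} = (ℚ × {7/75, 9/37, ℯ}) ∪ ({1/62, 7/75, 1/5, 9/37, ℯ} × {1/62, 7/75, 1/5, 5/6}) ∪ ({ℯ} × {-1/8, 1/62, 9/37, 5/6, 70/3, 4⋅√5, ℯ})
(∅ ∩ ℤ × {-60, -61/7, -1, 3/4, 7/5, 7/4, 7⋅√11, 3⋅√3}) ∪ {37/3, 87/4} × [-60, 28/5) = {37/3, 87/4} × [-60, 28/5)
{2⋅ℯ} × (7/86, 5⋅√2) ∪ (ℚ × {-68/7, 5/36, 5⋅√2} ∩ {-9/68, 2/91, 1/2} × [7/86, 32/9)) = ({-9/68, 2/91, 1/2} × {5/36}) ∪ ({2⋅ℯ} × (7/86, 5⋅√2))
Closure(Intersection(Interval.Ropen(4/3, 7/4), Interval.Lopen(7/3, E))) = EmptySet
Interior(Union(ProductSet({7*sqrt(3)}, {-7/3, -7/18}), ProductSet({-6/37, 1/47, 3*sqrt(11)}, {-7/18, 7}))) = EmptySet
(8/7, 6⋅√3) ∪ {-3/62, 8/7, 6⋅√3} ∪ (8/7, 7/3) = {-3/62} ∪ [8/7, 6⋅√3]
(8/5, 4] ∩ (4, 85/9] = ∅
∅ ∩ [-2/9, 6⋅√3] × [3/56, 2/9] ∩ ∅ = ∅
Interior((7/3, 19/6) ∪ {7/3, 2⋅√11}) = (7/3, 19/6)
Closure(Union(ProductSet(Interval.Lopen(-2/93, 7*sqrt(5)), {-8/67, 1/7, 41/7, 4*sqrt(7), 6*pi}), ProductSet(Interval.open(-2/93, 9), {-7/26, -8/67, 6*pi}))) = Union(ProductSet(Interval(-2/93, 9), {-7/26, -8/67, 6*pi}), ProductSet(Interval(-2/93, 7*sqrt(5)), {-8/67, 1/7, 41/7, 4*sqrt(7), 6*pi}))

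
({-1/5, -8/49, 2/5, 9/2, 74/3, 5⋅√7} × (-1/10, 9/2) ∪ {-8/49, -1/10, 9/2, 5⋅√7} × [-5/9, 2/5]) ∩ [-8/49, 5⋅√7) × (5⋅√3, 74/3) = ∅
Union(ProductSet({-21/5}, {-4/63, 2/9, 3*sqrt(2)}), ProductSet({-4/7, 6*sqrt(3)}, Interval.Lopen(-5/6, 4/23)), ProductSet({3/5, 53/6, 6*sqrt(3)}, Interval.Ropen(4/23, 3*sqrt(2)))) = Union(ProductSet({-21/5}, {-4/63, 2/9, 3*sqrt(2)}), ProductSet({-4/7, 6*sqrt(3)}, Interval.Lopen(-5/6, 4/23)), ProductSet({3/5, 53/6, 6*sqrt(3)}, Interval.Ropen(4/23, 3*sqrt(2))))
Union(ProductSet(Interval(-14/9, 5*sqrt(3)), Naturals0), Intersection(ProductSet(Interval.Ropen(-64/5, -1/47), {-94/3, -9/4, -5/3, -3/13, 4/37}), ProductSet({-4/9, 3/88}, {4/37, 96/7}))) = Union(ProductSet({-4/9}, {4/37}), ProductSet(Interval(-14/9, 5*sqrt(3)), Naturals0))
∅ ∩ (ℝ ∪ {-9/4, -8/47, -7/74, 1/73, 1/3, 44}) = ∅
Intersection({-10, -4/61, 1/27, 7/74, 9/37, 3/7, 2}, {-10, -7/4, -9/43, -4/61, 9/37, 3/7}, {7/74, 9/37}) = {9/37}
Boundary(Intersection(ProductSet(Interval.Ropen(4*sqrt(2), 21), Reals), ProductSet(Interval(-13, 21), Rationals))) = ProductSet(Interval(4*sqrt(2), 21), Reals)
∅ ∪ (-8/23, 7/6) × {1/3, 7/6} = (-8/23, 7/6) × {1/3, 7/6}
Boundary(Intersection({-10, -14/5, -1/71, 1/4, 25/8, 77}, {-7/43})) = EmptySet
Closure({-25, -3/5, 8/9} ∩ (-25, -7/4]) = ∅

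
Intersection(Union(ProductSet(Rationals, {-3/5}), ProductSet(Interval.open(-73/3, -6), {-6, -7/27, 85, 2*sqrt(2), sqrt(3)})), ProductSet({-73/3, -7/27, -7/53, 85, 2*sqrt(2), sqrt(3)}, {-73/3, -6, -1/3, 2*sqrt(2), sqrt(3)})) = EmptySet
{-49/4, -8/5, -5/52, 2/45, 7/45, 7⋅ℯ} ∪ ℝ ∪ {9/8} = ℝ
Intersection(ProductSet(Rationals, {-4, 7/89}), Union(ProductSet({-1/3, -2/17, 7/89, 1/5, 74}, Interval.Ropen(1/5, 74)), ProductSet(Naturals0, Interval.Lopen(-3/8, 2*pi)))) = ProductSet(Naturals0, {7/89})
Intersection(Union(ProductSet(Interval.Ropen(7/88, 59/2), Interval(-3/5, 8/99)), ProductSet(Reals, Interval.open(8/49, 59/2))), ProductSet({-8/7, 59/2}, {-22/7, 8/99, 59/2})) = EmptySet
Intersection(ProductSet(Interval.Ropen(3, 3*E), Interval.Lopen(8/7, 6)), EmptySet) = EmptySet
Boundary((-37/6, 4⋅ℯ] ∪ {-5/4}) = {-37/6, 4⋅ℯ}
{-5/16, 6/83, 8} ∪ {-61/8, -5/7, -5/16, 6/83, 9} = {-61/8, -5/7, -5/16, 6/83, 8, 9}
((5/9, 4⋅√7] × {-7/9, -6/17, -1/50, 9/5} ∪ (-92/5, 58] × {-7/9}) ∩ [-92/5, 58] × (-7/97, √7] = (5/9, 4⋅√7] × {-1/50, 9/5}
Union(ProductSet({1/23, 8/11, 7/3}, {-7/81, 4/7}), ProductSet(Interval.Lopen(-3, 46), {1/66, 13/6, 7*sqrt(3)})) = Union(ProductSet({1/23, 8/11, 7/3}, {-7/81, 4/7}), ProductSet(Interval.Lopen(-3, 46), {1/66, 13/6, 7*sqrt(3)}))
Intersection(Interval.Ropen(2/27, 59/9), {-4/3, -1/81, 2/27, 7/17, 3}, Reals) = {2/27, 7/17, 3}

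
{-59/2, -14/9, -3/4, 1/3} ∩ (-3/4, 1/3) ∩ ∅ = ∅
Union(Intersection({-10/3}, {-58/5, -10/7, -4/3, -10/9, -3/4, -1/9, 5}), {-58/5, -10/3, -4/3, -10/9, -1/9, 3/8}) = {-58/5, -10/3, -4/3, -10/9, -1/9, 3/8}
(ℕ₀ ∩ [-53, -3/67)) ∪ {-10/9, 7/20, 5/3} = {-10/9, 7/20, 5/3}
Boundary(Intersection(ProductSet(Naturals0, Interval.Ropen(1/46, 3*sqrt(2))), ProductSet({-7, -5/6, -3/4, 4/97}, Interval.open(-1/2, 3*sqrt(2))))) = EmptySet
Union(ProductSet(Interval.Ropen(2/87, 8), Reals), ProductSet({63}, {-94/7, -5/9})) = Union(ProductSet({63}, {-94/7, -5/9}), ProductSet(Interval.Ropen(2/87, 8), Reals))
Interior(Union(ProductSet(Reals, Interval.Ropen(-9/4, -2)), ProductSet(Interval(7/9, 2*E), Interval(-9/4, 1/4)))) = Union(ProductSet(Interval(-oo, oo), Interval.open(-9/4, -2)), ProductSet(Interval.open(7/9, 2*E), Interval.open(-9/4, 1/4)))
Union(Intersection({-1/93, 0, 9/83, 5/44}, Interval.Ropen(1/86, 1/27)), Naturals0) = Naturals0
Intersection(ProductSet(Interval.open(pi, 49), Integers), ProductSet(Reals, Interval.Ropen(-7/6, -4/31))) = ProductSet(Interval.open(pi, 49), Range(-1, 0, 1))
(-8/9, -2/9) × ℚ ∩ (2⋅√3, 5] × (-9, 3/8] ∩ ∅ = ∅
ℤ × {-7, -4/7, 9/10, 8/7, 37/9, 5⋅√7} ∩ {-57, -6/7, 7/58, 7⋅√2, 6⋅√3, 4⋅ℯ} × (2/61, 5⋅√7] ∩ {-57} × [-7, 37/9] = {-57} × {9/10, 8/7, 37/9}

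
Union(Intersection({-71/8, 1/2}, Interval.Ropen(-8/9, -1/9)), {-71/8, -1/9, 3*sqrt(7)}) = {-71/8, -1/9, 3*sqrt(7)}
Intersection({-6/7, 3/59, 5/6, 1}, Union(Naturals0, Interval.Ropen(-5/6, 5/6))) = {3/59, 1}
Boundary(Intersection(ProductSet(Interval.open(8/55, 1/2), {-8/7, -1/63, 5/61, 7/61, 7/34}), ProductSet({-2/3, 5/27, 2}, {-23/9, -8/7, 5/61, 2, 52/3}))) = ProductSet({5/27}, {-8/7, 5/61})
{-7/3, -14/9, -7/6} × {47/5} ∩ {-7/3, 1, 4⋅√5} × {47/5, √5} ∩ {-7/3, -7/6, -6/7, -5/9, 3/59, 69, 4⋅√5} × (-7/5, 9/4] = ∅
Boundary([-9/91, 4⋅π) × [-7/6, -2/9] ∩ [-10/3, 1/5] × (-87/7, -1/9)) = ({-9/91, 1/5} × [-7/6, -2/9]) ∪ ([-9/91, 1/5] × {-7/6, -2/9})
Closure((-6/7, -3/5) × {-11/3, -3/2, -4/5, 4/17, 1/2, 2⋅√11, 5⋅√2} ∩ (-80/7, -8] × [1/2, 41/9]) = ∅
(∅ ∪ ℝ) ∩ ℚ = ℚ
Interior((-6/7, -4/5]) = (-6/7, -4/5)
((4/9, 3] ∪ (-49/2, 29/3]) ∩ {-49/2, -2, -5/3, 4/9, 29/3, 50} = {-2, -5/3, 4/9, 29/3}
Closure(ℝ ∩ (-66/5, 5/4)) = [-66/5, 5/4]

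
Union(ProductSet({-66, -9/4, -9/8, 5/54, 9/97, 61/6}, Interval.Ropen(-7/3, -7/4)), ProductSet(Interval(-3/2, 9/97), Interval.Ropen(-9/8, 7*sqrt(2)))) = Union(ProductSet({-66, -9/4, -9/8, 5/54, 9/97, 61/6}, Interval.Ropen(-7/3, -7/4)), ProductSet(Interval(-3/2, 9/97), Interval.Ropen(-9/8, 7*sqrt(2))))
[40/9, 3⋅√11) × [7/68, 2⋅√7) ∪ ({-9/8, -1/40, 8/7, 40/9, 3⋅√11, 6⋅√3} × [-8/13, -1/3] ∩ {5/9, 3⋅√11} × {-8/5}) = [40/9, 3⋅√11) × [7/68, 2⋅√7)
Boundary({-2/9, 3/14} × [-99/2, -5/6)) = {-2/9, 3/14} × [-99/2, -5/6]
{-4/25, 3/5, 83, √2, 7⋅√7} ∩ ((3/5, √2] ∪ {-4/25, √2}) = {-4/25, √2}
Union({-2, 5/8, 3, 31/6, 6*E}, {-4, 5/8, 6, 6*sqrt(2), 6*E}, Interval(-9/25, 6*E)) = Union({-4, -2}, Interval(-9/25, 6*E))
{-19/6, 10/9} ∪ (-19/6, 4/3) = [-19/6, 4/3)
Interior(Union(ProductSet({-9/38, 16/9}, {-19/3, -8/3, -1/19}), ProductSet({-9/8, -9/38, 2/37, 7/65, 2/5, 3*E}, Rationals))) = EmptySet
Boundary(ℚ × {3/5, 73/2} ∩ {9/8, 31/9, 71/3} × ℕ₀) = ∅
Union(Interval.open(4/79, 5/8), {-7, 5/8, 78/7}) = Union({-7, 78/7}, Interval.Lopen(4/79, 5/8))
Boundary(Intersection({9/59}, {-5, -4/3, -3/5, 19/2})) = EmptySet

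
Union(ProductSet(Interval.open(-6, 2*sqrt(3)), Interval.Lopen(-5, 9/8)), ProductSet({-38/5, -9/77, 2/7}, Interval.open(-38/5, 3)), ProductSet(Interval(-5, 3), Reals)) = Union(ProductSet({-38/5, -9/77, 2/7}, Interval.open(-38/5, 3)), ProductSet(Interval.open(-6, 2*sqrt(3)), Interval.Lopen(-5, 9/8)), ProductSet(Interval(-5, 3), Reals))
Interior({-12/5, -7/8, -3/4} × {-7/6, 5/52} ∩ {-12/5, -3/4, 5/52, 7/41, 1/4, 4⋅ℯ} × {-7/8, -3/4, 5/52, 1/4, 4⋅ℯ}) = ∅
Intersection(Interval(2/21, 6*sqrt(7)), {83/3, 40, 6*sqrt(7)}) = {6*sqrt(7)}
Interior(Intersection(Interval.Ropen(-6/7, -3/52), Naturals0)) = EmptySet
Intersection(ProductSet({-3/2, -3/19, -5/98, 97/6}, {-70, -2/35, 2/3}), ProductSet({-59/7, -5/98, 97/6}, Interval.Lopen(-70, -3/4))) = EmptySet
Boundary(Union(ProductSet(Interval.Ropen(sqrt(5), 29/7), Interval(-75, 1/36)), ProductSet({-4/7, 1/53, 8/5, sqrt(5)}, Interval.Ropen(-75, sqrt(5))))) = Union(ProductSet({29/7, sqrt(5)}, Interval(-75, 1/36)), ProductSet({-4/7, 1/53, 8/5, sqrt(5)}, Interval(-75, sqrt(5))), ProductSet(Interval(sqrt(5), 29/7), {-75, 1/36}))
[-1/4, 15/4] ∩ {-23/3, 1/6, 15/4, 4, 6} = {1/6, 15/4}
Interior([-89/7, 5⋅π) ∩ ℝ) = (-89/7, 5⋅π)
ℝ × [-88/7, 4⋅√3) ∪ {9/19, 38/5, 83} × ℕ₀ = ({9/19, 38/5, 83} × ℕ₀) ∪ (ℝ × [-88/7, 4⋅√3))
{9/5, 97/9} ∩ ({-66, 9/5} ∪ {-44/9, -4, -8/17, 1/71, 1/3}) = {9/5}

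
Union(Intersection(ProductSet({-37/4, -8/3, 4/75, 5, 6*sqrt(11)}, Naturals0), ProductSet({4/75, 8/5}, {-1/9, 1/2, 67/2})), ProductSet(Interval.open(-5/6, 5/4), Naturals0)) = ProductSet(Interval.open(-5/6, 5/4), Naturals0)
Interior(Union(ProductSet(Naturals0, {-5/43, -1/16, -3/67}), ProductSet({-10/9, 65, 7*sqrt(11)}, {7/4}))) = EmptySet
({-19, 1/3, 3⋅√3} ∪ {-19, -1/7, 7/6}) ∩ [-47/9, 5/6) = {-1/7, 1/3}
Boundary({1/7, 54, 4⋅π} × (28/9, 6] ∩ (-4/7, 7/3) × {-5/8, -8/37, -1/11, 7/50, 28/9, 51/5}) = ∅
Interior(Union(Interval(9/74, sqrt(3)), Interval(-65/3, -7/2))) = Union(Interval.open(-65/3, -7/2), Interval.open(9/74, sqrt(3)))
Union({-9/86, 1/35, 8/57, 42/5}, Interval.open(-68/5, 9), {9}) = Interval.Lopen(-68/5, 9)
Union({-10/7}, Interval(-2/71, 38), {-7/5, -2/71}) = Union({-10/7, -7/5}, Interval(-2/71, 38))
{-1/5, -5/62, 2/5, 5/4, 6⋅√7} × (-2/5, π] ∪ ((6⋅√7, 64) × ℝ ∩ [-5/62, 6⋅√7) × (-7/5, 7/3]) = {-1/5, -5/62, 2/5, 5/4, 6⋅√7} × (-2/5, π]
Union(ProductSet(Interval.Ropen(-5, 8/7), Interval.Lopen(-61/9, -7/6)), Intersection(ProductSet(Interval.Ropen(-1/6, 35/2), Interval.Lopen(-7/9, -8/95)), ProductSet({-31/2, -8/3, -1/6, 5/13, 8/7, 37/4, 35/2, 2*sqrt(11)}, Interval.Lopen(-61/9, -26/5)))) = ProductSet(Interval.Ropen(-5, 8/7), Interval.Lopen(-61/9, -7/6))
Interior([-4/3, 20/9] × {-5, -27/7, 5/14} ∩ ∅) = ∅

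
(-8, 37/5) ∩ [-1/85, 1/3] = [-1/85, 1/3]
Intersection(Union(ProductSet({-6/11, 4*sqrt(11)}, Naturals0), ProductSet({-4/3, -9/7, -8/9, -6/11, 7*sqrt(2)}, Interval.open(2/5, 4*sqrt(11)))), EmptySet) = EmptySet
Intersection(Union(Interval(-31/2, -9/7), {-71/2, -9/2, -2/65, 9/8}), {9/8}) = {9/8}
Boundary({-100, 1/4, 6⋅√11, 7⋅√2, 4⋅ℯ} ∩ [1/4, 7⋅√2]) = {1/4, 7⋅√2}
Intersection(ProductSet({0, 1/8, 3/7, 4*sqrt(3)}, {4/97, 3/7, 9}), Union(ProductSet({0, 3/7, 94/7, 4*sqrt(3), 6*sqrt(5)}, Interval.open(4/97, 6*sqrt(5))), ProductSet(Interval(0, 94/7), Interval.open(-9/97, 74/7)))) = ProductSet({0, 1/8, 3/7, 4*sqrt(3)}, {4/97, 3/7, 9})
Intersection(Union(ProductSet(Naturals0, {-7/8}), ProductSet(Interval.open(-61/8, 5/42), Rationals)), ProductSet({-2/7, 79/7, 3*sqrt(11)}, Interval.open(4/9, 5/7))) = ProductSet({-2/7}, Intersection(Interval.open(4/9, 5/7), Rationals))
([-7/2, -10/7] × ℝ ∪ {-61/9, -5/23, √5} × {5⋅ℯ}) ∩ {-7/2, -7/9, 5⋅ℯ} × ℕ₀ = {-7/2} × ℕ₀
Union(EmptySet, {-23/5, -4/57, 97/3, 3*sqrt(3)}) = {-23/5, -4/57, 97/3, 3*sqrt(3)}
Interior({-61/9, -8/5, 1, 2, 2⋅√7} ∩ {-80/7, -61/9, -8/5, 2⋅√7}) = ∅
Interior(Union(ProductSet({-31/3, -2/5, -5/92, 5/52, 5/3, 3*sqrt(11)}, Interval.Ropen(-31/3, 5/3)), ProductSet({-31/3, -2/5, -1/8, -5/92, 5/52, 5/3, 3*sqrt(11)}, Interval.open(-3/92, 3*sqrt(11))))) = EmptySet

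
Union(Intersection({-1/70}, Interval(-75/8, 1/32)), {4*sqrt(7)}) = {-1/70, 4*sqrt(7)}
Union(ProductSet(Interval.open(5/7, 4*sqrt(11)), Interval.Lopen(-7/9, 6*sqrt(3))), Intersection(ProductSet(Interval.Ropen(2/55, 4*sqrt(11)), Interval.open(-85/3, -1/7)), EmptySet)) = ProductSet(Interval.open(5/7, 4*sqrt(11)), Interval.Lopen(-7/9, 6*sqrt(3)))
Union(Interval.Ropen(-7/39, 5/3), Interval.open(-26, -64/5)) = Union(Interval.open(-26, -64/5), Interval.Ropen(-7/39, 5/3))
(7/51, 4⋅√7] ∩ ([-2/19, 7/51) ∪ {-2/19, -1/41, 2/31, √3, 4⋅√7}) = {√3, 4⋅√7}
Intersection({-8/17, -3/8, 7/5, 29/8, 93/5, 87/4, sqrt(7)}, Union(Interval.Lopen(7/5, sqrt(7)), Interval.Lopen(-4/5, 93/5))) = {-8/17, -3/8, 7/5, 29/8, 93/5, sqrt(7)}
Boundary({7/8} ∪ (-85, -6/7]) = {-85, -6/7, 7/8}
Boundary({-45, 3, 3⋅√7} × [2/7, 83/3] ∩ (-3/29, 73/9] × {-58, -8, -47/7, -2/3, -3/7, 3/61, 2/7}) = {3, 3⋅√7} × {2/7}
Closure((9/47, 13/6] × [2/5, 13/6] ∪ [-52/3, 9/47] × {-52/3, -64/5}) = ([-52/3, 9/47] × {-52/3, -64/5}) ∪ ([9/47, 13/6] × [2/5, 13/6])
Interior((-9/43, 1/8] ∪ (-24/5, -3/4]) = (-24/5, -3/4) ∪ (-9/43, 1/8)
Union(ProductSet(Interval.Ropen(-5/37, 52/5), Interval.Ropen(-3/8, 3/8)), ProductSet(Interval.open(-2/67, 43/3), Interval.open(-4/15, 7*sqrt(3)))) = Union(ProductSet(Interval.Ropen(-5/37, 52/5), Interval.Ropen(-3/8, 3/8)), ProductSet(Interval.open(-2/67, 43/3), Interval.open(-4/15, 7*sqrt(3))))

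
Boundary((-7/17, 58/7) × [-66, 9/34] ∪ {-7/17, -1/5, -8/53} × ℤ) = ({-7/17} × ℤ) ∪ ({-7/17, 58/7} × [-66, 9/34]) ∪ ([-7/17, 58/7] × {-66, 9/34}) ∪ ({-7/17, -1/5, -8/53} × ℤ \ (-66, 9/34))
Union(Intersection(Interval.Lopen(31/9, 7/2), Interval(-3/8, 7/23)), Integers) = Integers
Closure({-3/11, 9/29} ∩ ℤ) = ∅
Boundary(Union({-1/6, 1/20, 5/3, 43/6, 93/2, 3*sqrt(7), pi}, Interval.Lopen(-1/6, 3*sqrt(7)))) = {-1/6, 93/2, 3*sqrt(7)}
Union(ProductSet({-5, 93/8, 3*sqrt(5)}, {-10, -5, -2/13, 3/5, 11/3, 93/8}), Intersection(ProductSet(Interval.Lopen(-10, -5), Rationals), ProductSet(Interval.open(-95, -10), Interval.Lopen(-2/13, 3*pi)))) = ProductSet({-5, 93/8, 3*sqrt(5)}, {-10, -5, -2/13, 3/5, 11/3, 93/8})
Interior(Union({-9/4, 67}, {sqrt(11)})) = EmptySet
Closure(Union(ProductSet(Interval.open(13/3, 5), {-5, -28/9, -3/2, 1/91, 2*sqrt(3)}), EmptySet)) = ProductSet(Interval(13/3, 5), {-5, -28/9, -3/2, 1/91, 2*sqrt(3)})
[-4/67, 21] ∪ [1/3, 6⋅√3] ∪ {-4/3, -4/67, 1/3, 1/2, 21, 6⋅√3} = {-4/3} ∪ [-4/67, 21]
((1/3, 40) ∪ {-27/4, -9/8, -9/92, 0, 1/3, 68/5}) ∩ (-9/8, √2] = {-9/92, 0} ∪ [1/3, √2]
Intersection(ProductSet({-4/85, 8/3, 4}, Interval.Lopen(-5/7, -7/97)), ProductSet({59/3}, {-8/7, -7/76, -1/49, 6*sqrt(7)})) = EmptySet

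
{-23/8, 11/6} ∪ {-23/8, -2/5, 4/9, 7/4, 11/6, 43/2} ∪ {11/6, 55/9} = {-23/8, -2/5, 4/9, 7/4, 11/6, 55/9, 43/2}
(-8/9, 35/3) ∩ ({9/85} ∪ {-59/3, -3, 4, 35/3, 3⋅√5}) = {9/85, 4, 3⋅√5}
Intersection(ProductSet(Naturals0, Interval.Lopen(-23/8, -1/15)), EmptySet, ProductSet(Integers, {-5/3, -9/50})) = EmptySet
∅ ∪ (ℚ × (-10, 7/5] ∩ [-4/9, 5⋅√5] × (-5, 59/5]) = (ℚ ∩ [-4/9, 5⋅√5]) × (-5, 7/5]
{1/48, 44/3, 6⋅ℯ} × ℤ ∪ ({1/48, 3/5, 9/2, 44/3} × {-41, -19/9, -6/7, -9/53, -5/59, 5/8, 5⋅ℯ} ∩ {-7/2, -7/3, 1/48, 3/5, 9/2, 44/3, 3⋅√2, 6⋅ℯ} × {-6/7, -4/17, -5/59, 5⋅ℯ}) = ({1/48, 44/3, 6⋅ℯ} × ℤ) ∪ ({1/48, 3/5, 9/2, 44/3} × {-6/7, -5/59, 5⋅ℯ})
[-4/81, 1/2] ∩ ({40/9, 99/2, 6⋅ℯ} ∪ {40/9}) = ∅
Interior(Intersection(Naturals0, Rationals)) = EmptySet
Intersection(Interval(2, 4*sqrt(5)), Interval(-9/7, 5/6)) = EmptySet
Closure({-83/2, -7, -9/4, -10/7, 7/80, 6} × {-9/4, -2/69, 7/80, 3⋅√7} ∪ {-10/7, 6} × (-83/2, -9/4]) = ({-10/7, 6} × [-83/2, -9/4]) ∪ ({-83/2, -7, -9/4, -10/7, 7/80, 6} × {-9/4, -2/69, 7/80, 3⋅√7})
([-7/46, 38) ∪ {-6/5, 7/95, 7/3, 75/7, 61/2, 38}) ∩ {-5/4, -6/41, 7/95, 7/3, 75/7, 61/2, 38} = {-6/41, 7/95, 7/3, 75/7, 61/2, 38}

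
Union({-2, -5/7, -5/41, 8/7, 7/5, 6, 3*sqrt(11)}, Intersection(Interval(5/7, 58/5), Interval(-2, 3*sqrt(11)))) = Union({-2, -5/7, -5/41}, Interval(5/7, 3*sqrt(11)))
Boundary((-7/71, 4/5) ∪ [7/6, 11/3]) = {-7/71, 4/5, 7/6, 11/3}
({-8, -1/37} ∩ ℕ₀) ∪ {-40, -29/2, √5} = {-40, -29/2, √5}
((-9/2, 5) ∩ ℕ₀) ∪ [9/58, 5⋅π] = {0, 1, …, 4} ∪ [9/58, 5⋅π]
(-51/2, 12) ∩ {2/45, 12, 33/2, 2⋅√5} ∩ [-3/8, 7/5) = {2/45}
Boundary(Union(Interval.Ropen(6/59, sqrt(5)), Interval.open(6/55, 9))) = {6/59, 9}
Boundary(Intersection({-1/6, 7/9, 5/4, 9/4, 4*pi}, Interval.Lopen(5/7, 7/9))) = {7/9}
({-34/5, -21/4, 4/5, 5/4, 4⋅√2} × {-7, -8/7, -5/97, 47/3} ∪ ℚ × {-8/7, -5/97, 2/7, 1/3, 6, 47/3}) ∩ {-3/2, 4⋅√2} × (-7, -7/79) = {-3/2, 4⋅√2} × {-8/7}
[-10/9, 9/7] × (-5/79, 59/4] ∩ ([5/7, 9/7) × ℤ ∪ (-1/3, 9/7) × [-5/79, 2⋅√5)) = ([5/7, 9/7) × {0, 1, …, 14}) ∪ ((-1/3, 9/7) × (-5/79, 2⋅√5))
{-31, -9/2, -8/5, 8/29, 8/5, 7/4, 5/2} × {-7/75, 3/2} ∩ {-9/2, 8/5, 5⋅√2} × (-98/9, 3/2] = {-9/2, 8/5} × {-7/75, 3/2}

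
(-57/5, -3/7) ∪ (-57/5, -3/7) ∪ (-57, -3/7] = (-57, -3/7]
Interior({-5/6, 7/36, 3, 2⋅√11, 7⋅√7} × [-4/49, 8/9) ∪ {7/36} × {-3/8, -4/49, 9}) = ∅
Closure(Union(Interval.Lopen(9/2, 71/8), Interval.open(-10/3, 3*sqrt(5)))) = Interval(-10/3, 71/8)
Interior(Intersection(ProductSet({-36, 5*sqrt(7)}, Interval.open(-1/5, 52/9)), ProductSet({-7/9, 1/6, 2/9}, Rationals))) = EmptySet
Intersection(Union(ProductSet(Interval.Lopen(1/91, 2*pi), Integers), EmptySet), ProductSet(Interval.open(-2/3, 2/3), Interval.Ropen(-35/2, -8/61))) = ProductSet(Interval.open(1/91, 2/3), Range(-17, 0, 1))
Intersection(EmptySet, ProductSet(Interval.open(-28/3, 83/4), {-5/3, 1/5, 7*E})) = EmptySet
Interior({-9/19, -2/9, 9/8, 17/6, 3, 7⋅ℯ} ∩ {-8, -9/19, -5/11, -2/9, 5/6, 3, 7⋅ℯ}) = ∅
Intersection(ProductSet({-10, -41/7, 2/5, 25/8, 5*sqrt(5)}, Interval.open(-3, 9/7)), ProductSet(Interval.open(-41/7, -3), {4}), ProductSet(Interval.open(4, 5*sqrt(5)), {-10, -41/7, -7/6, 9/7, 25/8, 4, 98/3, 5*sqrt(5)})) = EmptySet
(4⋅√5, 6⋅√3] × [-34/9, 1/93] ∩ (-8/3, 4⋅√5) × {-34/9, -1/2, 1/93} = ∅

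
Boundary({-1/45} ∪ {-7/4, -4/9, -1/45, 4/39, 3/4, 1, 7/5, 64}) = {-7/4, -4/9, -1/45, 4/39, 3/4, 1, 7/5, 64}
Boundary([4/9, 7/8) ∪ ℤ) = {4/9, 7/8} ∪ (ℤ \ (4/9, 7/8))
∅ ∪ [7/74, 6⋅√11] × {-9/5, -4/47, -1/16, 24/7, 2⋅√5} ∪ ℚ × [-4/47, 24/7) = (ℚ × [-4/47, 24/7)) ∪ ([7/74, 6⋅√11] × {-9/5, -4/47, -1/16, 24/7, 2⋅√5})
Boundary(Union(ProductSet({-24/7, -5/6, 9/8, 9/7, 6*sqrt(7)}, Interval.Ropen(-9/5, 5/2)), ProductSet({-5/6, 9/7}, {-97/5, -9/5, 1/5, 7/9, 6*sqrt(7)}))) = Union(ProductSet({-5/6, 9/7}, {-97/5, -9/5, 1/5, 7/9, 6*sqrt(7)}), ProductSet({-24/7, -5/6, 9/8, 9/7, 6*sqrt(7)}, Interval(-9/5, 5/2)))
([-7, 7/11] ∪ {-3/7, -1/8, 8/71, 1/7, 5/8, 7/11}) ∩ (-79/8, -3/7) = [-7, -3/7)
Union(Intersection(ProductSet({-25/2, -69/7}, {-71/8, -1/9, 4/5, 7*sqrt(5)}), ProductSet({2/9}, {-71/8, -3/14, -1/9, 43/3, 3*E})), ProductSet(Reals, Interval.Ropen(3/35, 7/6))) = ProductSet(Reals, Interval.Ropen(3/35, 7/6))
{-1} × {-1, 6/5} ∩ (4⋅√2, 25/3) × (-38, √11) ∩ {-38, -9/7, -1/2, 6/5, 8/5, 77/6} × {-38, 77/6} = ∅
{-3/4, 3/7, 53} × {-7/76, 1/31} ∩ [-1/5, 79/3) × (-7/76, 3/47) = {3/7} × {1/31}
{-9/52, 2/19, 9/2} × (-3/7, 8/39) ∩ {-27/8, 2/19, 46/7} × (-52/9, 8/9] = {2/19} × (-3/7, 8/39)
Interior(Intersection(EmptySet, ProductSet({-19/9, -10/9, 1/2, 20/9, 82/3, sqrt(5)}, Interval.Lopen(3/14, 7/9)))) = EmptySet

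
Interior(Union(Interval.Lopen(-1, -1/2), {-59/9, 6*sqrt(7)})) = Interval.open(-1, -1/2)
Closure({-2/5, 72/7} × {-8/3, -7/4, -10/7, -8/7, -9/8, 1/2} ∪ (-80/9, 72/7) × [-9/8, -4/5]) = ({-2/5, 72/7} × {-8/3, -7/4, -10/7, -8/7, -9/8, 1/2}) ∪ ([-80/9, 72/7] × [-9/8, -4/5])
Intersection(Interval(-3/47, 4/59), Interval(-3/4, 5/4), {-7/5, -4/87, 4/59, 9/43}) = {-4/87, 4/59}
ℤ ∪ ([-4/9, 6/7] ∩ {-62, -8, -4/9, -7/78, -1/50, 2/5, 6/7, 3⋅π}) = ℤ ∪ {-4/9, -7/78, -1/50, 2/5, 6/7}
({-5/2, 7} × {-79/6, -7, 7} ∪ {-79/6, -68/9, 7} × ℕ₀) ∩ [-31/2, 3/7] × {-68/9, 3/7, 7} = {-79/6, -68/9, -5/2} × {7}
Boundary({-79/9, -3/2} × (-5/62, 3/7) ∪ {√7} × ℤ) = ({√7} × ℤ) ∪ ({-79/9, -3/2} × [-5/62, 3/7])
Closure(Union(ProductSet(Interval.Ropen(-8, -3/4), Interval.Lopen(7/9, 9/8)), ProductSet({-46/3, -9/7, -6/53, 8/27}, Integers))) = Union(ProductSet({-8, -3/4}, Interval(7/9, 9/8)), ProductSet({-46/3, -9/7, -6/53, 8/27}, Integers), ProductSet(Interval(-8, -3/4), {7/9, 9/8}), ProductSet(Interval.Ropen(-8, -3/4), Interval.Lopen(7/9, 9/8)))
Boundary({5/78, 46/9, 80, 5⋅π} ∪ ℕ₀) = ℕ₀ ∪ {5/78, 46/9, 5⋅π}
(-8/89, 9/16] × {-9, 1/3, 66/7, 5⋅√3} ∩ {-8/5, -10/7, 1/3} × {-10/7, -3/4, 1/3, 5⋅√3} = {1/3} × {1/3, 5⋅√3}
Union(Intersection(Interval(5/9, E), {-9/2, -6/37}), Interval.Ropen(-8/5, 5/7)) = Interval.Ropen(-8/5, 5/7)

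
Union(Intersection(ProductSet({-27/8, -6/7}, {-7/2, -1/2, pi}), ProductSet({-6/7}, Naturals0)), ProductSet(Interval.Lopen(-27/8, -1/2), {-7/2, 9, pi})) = ProductSet(Interval.Lopen(-27/8, -1/2), {-7/2, 9, pi})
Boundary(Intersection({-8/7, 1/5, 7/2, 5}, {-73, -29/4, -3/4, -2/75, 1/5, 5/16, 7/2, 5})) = {1/5, 7/2, 5}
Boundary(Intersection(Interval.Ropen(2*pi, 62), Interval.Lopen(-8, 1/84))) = EmptySet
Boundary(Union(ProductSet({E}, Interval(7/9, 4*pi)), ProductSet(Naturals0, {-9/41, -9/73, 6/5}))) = Union(ProductSet({E}, Interval(7/9, 4*pi)), ProductSet(Naturals0, {-9/41, -9/73, 6/5}))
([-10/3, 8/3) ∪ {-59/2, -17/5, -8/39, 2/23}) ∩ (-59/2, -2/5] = {-17/5} ∪ [-10/3, -2/5]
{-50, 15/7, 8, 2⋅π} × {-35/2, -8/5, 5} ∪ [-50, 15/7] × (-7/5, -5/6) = ([-50, 15/7] × (-7/5, -5/6)) ∪ ({-50, 15/7, 8, 2⋅π} × {-35/2, -8/5, 5})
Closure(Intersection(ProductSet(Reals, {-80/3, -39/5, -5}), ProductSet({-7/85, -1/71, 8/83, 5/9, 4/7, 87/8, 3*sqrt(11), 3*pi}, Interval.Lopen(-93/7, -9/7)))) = ProductSet({-7/85, -1/71, 8/83, 5/9, 4/7, 87/8, 3*sqrt(11), 3*pi}, {-39/5, -5})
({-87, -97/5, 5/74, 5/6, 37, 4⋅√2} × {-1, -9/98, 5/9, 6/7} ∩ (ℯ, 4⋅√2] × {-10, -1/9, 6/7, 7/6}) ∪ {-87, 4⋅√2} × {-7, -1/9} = ({4⋅√2} × {6/7}) ∪ ({-87, 4⋅√2} × {-7, -1/9})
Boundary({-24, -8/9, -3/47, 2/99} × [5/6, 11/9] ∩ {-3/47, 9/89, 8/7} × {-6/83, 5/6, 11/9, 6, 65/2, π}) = {-3/47} × {5/6, 11/9}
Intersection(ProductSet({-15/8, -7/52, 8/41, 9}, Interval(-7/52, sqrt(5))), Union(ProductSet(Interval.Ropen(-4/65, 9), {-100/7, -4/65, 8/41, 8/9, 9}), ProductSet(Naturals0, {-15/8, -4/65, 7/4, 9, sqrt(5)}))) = Union(ProductSet({8/41}, {-4/65, 8/41, 8/9}), ProductSet({9}, {-4/65, 7/4, sqrt(5)}))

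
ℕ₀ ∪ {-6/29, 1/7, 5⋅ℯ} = {-6/29, 1/7, 5⋅ℯ} ∪ ℕ₀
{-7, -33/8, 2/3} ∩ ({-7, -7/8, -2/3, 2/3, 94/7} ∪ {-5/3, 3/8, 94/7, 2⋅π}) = {-7, 2/3}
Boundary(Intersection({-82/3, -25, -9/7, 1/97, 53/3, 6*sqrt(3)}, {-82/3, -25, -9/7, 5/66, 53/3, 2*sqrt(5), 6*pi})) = {-82/3, -25, -9/7, 53/3}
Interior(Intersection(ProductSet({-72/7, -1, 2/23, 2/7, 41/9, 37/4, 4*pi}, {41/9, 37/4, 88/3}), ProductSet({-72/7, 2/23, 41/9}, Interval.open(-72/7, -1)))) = EmptySet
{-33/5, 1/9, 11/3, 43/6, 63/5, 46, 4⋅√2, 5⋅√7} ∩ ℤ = {46}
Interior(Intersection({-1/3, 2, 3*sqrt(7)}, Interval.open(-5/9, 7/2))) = EmptySet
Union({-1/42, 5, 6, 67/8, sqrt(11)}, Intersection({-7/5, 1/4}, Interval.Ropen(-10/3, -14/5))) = {-1/42, 5, 6, 67/8, sqrt(11)}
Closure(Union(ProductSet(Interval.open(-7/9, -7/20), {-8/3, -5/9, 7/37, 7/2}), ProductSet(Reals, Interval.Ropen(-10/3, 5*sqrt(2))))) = ProductSet(Reals, Interval(-10/3, 5*sqrt(2)))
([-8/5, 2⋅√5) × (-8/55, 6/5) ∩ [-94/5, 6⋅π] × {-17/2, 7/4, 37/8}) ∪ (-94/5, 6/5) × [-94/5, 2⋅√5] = (-94/5, 6/5) × [-94/5, 2⋅√5]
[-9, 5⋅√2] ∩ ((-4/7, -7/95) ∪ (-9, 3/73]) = (-9, 3/73]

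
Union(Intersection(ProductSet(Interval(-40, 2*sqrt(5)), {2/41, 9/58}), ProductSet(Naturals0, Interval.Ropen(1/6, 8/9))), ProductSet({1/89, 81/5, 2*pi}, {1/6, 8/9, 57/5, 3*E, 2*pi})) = ProductSet({1/89, 81/5, 2*pi}, {1/6, 8/9, 57/5, 3*E, 2*pi})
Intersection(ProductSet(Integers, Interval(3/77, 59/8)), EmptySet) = EmptySet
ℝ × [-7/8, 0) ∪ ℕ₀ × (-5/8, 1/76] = (ℕ₀ × (-5/8, 1/76]) ∪ (ℝ × [-7/8, 0))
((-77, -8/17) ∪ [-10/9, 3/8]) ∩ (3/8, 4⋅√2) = ∅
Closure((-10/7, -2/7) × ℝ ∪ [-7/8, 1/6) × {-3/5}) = ([-10/7, -2/7] × ℝ) ∪ ([-7/8, 1/6] × {-3/5})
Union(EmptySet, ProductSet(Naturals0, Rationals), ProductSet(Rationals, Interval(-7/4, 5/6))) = Union(ProductSet(Naturals0, Rationals), ProductSet(Rationals, Interval(-7/4, 5/6)))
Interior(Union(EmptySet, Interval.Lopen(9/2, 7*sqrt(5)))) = Interval.open(9/2, 7*sqrt(5))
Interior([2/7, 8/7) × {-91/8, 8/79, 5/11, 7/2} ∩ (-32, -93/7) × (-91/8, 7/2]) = ∅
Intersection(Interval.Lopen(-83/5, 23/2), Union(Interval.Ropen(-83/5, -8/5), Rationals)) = Union(Intersection(Interval.Lopen(-83/5, 23/2), Rationals), Interval.Lopen(-83/5, -8/5))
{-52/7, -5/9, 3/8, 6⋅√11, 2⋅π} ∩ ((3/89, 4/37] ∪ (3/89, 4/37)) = ∅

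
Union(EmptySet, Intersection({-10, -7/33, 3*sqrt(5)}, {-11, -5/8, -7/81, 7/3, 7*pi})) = EmptySet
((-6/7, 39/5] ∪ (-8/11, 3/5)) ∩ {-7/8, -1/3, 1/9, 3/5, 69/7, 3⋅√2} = {-1/3, 1/9, 3/5, 3⋅√2}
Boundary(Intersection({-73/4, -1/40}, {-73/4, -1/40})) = {-73/4, -1/40}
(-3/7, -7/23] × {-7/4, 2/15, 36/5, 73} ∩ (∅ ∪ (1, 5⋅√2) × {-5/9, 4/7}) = ∅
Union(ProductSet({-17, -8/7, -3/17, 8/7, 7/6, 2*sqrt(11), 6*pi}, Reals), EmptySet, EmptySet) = ProductSet({-17, -8/7, -3/17, 8/7, 7/6, 2*sqrt(11), 6*pi}, Reals)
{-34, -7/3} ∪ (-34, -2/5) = [-34, -2/5)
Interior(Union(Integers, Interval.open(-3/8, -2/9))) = Union(Complement(Integers, Union(Complement(Integers, Interval.open(-3/8, -2/9)), {-3/8, -2/9})), Complement(Interval.open(-3/8, -2/9), Complement(Integers, Interval.open(-3/8, -2/9))))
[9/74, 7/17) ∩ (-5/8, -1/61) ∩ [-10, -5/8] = ∅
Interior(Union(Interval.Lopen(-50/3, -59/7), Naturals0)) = Union(Complement(Interval.open(-50/3, -59/7), Complement(Naturals0, Interval.open(-50/3, -59/7))), Complement(Naturals0, Union(Complement(Naturals0, Interval.open(-50/3, -59/7)), {-50/3, -59/7})))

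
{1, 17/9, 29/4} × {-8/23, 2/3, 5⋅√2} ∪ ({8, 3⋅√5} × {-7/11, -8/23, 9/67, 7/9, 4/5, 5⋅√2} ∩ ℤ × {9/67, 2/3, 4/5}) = ({8} × {9/67, 4/5}) ∪ ({1, 17/9, 29/4} × {-8/23, 2/3, 5⋅√2})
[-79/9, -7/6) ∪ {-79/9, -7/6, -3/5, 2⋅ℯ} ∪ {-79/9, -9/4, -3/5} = [-79/9, -7/6] ∪ {-3/5, 2⋅ℯ}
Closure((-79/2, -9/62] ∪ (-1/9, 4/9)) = [-79/2, -9/62] ∪ [-1/9, 4/9]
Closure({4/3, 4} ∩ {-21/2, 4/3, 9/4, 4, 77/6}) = {4/3, 4}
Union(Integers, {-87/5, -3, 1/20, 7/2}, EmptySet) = Union({-87/5, 1/20, 7/2}, Integers)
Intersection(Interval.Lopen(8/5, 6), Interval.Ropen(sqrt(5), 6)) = Interval.Ropen(sqrt(5), 6)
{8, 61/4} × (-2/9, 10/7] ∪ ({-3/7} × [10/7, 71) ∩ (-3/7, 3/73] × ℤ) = {8, 61/4} × (-2/9, 10/7]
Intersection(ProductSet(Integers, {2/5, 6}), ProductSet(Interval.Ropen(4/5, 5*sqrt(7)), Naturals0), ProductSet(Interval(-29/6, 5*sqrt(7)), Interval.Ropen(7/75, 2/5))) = EmptySet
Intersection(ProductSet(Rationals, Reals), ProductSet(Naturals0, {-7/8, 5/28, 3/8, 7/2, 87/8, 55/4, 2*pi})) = ProductSet(Naturals0, {-7/8, 5/28, 3/8, 7/2, 87/8, 55/4, 2*pi})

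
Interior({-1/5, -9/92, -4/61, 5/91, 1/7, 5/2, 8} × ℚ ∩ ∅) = ∅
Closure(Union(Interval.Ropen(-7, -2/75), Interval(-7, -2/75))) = Interval(-7, -2/75)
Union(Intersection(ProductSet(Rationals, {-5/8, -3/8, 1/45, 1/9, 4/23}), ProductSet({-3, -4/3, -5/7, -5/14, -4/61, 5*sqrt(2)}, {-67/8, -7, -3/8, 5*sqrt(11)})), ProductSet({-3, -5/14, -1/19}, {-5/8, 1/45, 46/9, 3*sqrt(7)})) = Union(ProductSet({-3, -5/14, -1/19}, {-5/8, 1/45, 46/9, 3*sqrt(7)}), ProductSet({-3, -4/3, -5/7, -5/14, -4/61}, {-3/8}))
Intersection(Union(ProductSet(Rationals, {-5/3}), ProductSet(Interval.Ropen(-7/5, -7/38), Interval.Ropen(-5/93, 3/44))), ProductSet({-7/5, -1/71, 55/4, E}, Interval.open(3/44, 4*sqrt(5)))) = EmptySet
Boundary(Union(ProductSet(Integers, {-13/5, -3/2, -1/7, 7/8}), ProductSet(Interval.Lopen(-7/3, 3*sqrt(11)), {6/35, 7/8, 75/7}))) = Union(ProductSet(Integers, {-13/5, -3/2, -1/7, 7/8}), ProductSet(Interval(-7/3, 3*sqrt(11)), {6/35, 7/8, 75/7}))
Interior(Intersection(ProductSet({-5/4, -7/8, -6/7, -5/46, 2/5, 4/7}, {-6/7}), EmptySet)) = EmptySet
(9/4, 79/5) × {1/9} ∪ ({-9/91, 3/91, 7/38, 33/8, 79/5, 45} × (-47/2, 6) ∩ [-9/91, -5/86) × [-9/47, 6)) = ({-9/91} × [-9/47, 6)) ∪ ((9/4, 79/5) × {1/9})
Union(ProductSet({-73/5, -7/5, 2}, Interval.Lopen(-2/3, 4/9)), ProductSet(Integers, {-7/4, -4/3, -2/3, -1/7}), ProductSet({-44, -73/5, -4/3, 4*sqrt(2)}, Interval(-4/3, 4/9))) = Union(ProductSet({-73/5, -7/5, 2}, Interval.Lopen(-2/3, 4/9)), ProductSet({-44, -73/5, -4/3, 4*sqrt(2)}, Interval(-4/3, 4/9)), ProductSet(Integers, {-7/4, -4/3, -2/3, -1/7}))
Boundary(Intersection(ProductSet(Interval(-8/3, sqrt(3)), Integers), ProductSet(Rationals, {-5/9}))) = EmptySet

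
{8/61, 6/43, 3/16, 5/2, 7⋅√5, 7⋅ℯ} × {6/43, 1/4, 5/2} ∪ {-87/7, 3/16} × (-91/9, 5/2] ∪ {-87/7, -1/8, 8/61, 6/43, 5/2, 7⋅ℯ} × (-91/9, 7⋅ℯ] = ({-87/7, 3/16} × (-91/9, 5/2]) ∪ ({-87/7, -1/8, 8/61, 6/43, 5/2, 7⋅ℯ} × (-91/9, 7⋅ℯ]) ∪ ({8/61, 6/43, 3/16, 5/2, 7⋅√5, 7⋅ℯ} × {6/43, 1/4, 5/2})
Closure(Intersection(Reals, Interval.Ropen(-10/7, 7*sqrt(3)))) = Interval(-10/7, 7*sqrt(3))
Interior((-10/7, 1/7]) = (-10/7, 1/7)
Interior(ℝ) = ℝ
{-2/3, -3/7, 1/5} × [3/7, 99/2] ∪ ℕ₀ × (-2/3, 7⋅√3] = ({-2/3, -3/7, 1/5} × [3/7, 99/2]) ∪ (ℕ₀ × (-2/3, 7⋅√3])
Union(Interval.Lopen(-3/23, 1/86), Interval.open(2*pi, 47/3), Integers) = Union(Integers, Interval.Lopen(-3/23, 1/86), Interval.open(2*pi, 47/3))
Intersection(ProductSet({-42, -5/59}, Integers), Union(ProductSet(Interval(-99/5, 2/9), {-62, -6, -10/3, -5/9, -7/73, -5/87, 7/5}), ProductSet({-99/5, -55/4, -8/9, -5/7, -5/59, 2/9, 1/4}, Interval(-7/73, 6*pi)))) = ProductSet({-5/59}, Union({-62, -6}, Range(0, 19, 1)))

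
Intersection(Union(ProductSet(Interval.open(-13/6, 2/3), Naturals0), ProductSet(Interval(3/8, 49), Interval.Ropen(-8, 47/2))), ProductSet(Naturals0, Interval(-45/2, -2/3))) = ProductSet(Range(1, 50, 1), Interval(-8, -2/3))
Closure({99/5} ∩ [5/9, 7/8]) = ∅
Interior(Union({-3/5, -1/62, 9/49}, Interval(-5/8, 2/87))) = Interval.open(-5/8, 2/87)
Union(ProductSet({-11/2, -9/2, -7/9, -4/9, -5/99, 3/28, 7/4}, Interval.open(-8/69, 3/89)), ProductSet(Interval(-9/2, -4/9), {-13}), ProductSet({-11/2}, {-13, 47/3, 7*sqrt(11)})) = Union(ProductSet({-11/2}, {-13, 47/3, 7*sqrt(11)}), ProductSet({-11/2, -9/2, -7/9, -4/9, -5/99, 3/28, 7/4}, Interval.open(-8/69, 3/89)), ProductSet(Interval(-9/2, -4/9), {-13}))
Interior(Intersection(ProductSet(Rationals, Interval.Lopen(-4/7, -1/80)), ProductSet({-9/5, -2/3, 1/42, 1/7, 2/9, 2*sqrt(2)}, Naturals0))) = EmptySet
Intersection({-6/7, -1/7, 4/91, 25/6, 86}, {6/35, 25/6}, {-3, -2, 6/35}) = EmptySet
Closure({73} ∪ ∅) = {73}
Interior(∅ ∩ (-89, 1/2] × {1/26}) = ∅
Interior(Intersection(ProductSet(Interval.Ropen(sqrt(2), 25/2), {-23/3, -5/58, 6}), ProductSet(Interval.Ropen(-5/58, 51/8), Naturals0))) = EmptySet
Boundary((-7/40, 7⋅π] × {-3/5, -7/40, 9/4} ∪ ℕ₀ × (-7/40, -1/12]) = (ℕ₀ × [-7/40, -1/12]) ∪ ([-7/40, 7⋅π] × {-3/5, -7/40, 9/4})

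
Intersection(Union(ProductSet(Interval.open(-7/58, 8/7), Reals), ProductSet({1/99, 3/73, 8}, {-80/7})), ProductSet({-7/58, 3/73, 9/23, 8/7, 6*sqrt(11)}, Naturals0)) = ProductSet({3/73, 9/23}, Naturals0)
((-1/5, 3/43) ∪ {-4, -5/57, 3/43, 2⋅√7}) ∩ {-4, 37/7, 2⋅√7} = {-4, 2⋅√7}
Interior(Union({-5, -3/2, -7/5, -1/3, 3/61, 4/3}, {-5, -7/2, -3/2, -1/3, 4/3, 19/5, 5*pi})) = EmptySet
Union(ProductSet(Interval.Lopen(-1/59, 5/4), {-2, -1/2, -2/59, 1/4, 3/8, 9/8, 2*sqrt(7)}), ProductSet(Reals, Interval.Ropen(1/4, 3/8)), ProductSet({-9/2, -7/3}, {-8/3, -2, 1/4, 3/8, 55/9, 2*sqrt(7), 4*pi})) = Union(ProductSet({-9/2, -7/3}, {-8/3, -2, 1/4, 3/8, 55/9, 2*sqrt(7), 4*pi}), ProductSet(Interval.Lopen(-1/59, 5/4), {-2, -1/2, -2/59, 1/4, 3/8, 9/8, 2*sqrt(7)}), ProductSet(Reals, Interval.Ropen(1/4, 3/8)))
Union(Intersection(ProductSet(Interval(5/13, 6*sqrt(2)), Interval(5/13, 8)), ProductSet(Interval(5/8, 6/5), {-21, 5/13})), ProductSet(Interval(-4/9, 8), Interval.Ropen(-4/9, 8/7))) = ProductSet(Interval(-4/9, 8), Interval.Ropen(-4/9, 8/7))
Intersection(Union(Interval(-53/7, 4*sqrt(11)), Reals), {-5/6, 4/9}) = {-5/6, 4/9}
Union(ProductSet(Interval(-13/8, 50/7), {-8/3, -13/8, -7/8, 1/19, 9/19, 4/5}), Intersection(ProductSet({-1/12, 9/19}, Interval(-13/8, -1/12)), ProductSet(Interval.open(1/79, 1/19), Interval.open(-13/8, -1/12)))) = ProductSet(Interval(-13/8, 50/7), {-8/3, -13/8, -7/8, 1/19, 9/19, 4/5})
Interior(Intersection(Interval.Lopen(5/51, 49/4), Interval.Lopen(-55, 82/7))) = Interval.open(5/51, 82/7)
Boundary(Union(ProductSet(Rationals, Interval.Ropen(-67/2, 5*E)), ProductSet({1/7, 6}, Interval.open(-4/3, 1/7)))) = ProductSet(Reals, Interval(-67/2, 5*E))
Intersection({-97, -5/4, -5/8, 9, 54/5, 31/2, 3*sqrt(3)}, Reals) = {-97, -5/4, -5/8, 9, 54/5, 31/2, 3*sqrt(3)}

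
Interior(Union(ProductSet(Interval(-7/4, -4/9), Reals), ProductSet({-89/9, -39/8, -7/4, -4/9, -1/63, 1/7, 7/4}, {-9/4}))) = ProductSet(Interval.open(-7/4, -4/9), Reals)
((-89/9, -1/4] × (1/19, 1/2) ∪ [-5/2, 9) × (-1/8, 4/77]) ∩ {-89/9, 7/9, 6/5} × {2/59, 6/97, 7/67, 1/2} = {7/9, 6/5} × {2/59}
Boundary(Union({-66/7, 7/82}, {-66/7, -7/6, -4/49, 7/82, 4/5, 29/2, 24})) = {-66/7, -7/6, -4/49, 7/82, 4/5, 29/2, 24}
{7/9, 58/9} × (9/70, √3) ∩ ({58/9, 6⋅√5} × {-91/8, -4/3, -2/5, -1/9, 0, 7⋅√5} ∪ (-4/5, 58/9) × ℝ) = {7/9} × (9/70, √3)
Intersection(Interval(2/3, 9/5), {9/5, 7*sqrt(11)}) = {9/5}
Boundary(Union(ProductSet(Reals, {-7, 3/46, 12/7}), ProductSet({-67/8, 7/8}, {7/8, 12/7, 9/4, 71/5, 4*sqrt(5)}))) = Union(ProductSet({-67/8, 7/8}, {7/8, 12/7, 9/4, 71/5, 4*sqrt(5)}), ProductSet(Reals, {-7, 3/46, 12/7}))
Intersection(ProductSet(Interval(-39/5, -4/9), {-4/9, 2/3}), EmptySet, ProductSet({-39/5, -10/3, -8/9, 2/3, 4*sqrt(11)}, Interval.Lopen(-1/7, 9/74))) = EmptySet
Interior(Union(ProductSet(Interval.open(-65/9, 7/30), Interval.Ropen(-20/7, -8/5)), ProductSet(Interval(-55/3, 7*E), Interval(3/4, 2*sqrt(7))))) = Union(ProductSet(Interval.open(-55/3, 7*E), Interval.open(3/4, 2*sqrt(7))), ProductSet(Interval.open(-65/9, 7/30), Interval.open(-20/7, -8/5)))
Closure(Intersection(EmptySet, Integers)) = EmptySet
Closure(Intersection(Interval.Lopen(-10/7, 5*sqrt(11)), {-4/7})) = {-4/7}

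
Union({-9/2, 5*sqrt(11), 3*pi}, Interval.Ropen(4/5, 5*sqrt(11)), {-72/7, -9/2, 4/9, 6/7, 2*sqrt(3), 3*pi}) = Union({-72/7, -9/2, 4/9}, Interval(4/5, 5*sqrt(11)))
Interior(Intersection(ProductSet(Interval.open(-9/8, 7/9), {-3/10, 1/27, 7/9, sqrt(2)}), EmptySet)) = EmptySet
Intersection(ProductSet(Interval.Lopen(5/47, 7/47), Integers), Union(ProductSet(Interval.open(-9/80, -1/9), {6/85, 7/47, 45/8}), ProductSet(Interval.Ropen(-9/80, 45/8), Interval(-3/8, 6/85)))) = ProductSet(Interval.Lopen(5/47, 7/47), Range(0, 1, 1))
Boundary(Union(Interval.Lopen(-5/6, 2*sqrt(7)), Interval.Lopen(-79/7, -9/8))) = {-79/7, -9/8, -5/6, 2*sqrt(7)}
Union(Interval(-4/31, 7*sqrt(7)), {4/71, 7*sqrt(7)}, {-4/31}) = Interval(-4/31, 7*sqrt(7))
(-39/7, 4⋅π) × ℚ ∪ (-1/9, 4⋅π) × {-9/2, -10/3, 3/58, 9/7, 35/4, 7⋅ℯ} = ((-39/7, 4⋅π) × ℚ) ∪ ((-1/9, 4⋅π) × {-9/2, -10/3, 3/58, 9/7, 35/4, 7⋅ℯ})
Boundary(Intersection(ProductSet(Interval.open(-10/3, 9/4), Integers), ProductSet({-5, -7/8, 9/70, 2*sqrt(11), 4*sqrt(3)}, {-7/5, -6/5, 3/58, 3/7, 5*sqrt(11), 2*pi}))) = EmptySet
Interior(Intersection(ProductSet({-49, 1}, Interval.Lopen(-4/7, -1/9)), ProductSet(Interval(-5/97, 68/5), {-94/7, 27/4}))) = EmptySet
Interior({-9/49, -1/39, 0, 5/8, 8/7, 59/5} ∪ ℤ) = ∅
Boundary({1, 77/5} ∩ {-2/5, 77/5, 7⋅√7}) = {77/5}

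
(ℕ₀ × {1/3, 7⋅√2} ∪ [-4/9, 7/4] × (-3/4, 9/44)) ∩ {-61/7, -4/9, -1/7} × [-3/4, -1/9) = {-4/9, -1/7} × (-3/4, -1/9)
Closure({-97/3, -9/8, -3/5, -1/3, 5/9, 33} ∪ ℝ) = ℝ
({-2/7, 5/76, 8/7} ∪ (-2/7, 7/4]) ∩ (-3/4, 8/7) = [-2/7, 8/7)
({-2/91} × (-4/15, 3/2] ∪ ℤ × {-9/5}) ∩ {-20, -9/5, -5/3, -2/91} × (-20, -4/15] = {-20} × {-9/5}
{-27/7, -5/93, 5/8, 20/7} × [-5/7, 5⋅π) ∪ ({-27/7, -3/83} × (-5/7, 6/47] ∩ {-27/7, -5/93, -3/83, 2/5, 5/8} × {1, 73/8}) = {-27/7, -5/93, 5/8, 20/7} × [-5/7, 5⋅π)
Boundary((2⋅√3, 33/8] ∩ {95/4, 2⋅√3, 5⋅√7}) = ∅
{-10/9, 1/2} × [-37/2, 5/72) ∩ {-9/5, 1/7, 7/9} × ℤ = ∅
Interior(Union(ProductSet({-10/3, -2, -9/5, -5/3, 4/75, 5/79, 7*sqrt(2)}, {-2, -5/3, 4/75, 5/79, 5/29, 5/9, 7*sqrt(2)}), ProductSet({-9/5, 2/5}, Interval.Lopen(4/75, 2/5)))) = EmptySet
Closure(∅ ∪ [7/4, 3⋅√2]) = [7/4, 3⋅√2]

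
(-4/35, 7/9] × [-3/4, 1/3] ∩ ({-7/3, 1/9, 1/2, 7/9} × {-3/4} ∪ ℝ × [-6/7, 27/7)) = (-4/35, 7/9] × [-3/4, 1/3]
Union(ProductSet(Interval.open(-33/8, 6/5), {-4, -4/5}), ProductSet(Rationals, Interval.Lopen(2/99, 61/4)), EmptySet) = Union(ProductSet(Interval.open(-33/8, 6/5), {-4, -4/5}), ProductSet(Rationals, Interval.Lopen(2/99, 61/4)))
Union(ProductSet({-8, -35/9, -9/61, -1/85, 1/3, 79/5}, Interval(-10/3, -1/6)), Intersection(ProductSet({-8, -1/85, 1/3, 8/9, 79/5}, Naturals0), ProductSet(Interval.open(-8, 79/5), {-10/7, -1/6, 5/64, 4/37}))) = ProductSet({-8, -35/9, -9/61, -1/85, 1/3, 79/5}, Interval(-10/3, -1/6))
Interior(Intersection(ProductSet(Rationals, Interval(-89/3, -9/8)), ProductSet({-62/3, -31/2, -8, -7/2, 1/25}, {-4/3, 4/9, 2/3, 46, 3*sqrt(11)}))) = EmptySet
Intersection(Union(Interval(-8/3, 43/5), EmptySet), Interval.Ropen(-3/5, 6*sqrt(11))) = Interval(-3/5, 43/5)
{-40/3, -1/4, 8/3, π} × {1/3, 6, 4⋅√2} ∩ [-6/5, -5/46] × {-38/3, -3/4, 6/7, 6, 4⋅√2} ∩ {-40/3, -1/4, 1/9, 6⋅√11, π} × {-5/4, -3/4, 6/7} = ∅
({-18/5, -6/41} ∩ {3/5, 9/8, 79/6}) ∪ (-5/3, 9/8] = (-5/3, 9/8]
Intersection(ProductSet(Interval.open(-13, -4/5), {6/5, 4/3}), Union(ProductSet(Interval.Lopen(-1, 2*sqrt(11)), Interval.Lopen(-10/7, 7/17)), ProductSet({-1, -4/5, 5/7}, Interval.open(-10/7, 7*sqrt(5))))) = ProductSet({-1}, {6/5, 4/3})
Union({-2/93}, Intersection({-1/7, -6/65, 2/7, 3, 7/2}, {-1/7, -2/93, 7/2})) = {-1/7, -2/93, 7/2}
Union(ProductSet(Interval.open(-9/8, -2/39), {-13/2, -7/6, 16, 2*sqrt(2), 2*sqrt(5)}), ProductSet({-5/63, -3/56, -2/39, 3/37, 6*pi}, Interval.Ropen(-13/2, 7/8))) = Union(ProductSet({-5/63, -3/56, -2/39, 3/37, 6*pi}, Interval.Ropen(-13/2, 7/8)), ProductSet(Interval.open(-9/8, -2/39), {-13/2, -7/6, 16, 2*sqrt(2), 2*sqrt(5)}))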